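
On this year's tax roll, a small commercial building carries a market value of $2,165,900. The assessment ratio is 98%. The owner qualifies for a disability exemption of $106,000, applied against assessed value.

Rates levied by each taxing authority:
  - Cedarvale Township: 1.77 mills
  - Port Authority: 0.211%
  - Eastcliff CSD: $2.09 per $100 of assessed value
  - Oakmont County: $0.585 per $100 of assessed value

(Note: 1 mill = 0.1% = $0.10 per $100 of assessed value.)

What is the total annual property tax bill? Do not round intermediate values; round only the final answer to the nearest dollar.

Assessed value = $2,165,900 × 0.98 = $2,122,582
Taxable value = $2,122,582 − $106,000 = $2,016,582
Cedarvale Township: $2,016,582 × 0.00177 = $3,569.35014
Port Authority: $2,016,582 × 0.00211 = $4,254.98802
Eastcliff CSD: $2,016,582 × 0.0209 = $42,146.5638
Oakmont County: $2,016,582 × 0.00585 = $11,797.0047
Total = $61,767.90666

$61,768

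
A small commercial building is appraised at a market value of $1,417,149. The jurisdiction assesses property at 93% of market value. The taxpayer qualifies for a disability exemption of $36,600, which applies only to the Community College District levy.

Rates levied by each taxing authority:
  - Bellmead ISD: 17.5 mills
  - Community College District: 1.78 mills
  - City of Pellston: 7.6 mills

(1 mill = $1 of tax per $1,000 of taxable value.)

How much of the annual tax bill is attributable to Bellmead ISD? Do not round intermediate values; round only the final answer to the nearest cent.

Assessed value = $1,417,149 × 0.93 = $1,317,948.57
Bellmead ISD taxable value = $1,317,948.57 (exemption does not apply)
Bellmead ISD levy = $1,317,948.57 × 0.0175 = $23,064.099975

$23,064.10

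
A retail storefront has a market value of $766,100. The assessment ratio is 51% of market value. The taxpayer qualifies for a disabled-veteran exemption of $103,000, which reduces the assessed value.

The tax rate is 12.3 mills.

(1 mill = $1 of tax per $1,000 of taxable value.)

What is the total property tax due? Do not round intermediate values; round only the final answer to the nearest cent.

Assessed value = $766,100 × 0.51 = $390,711
Taxable value = $390,711 − $103,000 = $287,711
Tax = $287,711 × 0.0123 = $3,538.8453

$3,538.85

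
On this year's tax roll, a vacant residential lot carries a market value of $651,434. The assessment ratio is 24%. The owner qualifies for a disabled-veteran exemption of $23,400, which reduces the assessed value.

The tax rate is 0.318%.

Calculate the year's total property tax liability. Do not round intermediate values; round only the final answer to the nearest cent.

Assessed value = $651,434 × 0.24 = $156,344.16
Taxable value = $156,344.16 − $23,400 = $132,944.16
Tax = $132,944.16 × 0.00318 = $422.7624288

$422.76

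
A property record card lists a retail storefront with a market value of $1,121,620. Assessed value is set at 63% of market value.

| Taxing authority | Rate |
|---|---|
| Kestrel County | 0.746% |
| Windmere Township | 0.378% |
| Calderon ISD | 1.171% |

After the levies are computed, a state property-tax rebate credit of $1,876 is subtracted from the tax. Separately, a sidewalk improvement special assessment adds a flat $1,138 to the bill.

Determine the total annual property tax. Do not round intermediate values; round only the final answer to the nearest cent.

$15,478.94

Assessed value = $1,121,620 × 0.63 = $706,620.6
Kestrel County: $706,620.6 × 0.00746 = $5,271.389676
Windmere Township: $706,620.6 × 0.00378 = $2,671.025868
Calderon ISD: $706,620.6 × 0.01171 = $8,274.527226
Levies subtotal = $16,216.94277
After credit = $16,216.94277 − $1,876 = $14,340.94277
Total = $14,340.94277 + $1,138 = $15,478.94277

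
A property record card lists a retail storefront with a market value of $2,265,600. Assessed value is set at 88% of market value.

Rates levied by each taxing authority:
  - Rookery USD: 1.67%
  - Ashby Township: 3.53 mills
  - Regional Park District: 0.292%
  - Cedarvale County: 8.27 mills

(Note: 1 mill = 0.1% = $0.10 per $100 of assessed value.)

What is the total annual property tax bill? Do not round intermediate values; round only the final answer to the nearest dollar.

$62,643

Assessed value = $2,265,600 × 0.88 = $1,993,728
Rookery USD: $1,993,728 × 0.0167 = $33,295.2576
Ashby Township: $1,993,728 × 0.00353 = $7,037.85984
Regional Park District: $1,993,728 × 0.00292 = $5,821.68576
Cedarvale County: $1,993,728 × 0.00827 = $16,488.13056
Total = $62,642.93376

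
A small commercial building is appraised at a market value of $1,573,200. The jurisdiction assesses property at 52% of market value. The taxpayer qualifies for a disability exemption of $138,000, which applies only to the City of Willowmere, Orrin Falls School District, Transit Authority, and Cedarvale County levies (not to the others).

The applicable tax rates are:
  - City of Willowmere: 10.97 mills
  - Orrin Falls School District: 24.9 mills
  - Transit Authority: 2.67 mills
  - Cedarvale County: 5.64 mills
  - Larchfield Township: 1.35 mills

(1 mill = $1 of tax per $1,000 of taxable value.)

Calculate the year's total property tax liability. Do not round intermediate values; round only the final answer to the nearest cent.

Assessed value = $1,573,200 × 0.52 = $818,064
City of Willowmere: ($818,064 − $138,000) × 0.01097 = $680,064 × 0.01097 = $7,460.30208
Orrin Falls School District: ($818,064 − $138,000) × 0.0249 = $680,064 × 0.0249 = $16,933.5936
Transit Authority: ($818,064 − $138,000) × 0.00267 = $680,064 × 0.00267 = $1,815.77088
Cedarvale County: ($818,064 − $138,000) × 0.00564 = $680,064 × 0.00564 = $3,835.56096
Larchfield Township: $818,064 × 0.00135 = $1,104.3864
Total = $31,149.61392

$31,149.61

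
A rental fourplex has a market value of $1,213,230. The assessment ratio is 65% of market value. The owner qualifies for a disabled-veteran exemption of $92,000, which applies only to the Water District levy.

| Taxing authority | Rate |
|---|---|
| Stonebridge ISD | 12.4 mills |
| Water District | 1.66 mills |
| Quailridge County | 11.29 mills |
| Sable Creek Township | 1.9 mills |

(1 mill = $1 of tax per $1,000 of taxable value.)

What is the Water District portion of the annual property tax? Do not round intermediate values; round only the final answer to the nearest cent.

Assessed value = $1,213,230 × 0.65 = $788,599.5
Water District taxable value = $788,599.5 − $92,000 = $696,599.5
Water District levy = $696,599.5 × 0.00166 = $1,156.35517

$1,156.36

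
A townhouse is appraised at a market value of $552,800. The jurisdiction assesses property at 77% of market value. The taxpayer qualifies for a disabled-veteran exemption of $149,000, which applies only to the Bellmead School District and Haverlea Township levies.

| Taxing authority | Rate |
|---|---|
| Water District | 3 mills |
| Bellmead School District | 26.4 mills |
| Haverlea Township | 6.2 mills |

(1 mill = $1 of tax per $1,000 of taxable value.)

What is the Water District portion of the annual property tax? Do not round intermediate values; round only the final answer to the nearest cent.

Assessed value = $552,800 × 0.77 = $425,656
Water District taxable value = $425,656 (exemption does not apply)
Water District levy = $425,656 × 0.003 = $1,276.968

$1,276.97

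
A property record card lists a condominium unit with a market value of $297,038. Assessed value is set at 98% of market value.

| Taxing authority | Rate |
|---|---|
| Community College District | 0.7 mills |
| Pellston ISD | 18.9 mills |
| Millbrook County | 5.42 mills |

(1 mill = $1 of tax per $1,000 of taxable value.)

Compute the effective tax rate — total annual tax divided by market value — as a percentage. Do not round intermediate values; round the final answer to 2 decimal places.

Assessed value = $297,038 × 0.98 = $291,097.24
Community College District: $291,097.24 × 0.0007 = $203.768068
Pellston ISD: $291,097.24 × 0.0189 = $5,501.737836
Millbrook County: $291,097.24 × 0.00542 = $1,577.7470408
Total tax = $7,283.2529448
Effective rate = $7,283.2529448 ÷ $297,038 = 2.45% of market value

2.45%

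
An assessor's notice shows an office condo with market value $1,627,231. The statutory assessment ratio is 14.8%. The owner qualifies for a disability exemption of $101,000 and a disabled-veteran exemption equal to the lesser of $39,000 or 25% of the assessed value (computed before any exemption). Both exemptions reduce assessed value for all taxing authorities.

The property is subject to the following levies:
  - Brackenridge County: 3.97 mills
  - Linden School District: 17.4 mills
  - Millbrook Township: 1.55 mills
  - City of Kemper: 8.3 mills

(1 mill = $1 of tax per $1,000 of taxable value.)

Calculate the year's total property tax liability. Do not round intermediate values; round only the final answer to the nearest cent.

$3,147.92

Assessed value = $1,627,231 × 0.148 = $240,830.188
Disabled-veteran exemption = min($39,000, 25% × $240,830.188) = min($39,000, $60,207.547) = $39,000 (dollar cap binds)
Taxable value = $240,830.188 − $101,000 − $39,000 = $100,830.188
Brackenridge County: $100,830.188 × 0.00397 = $400.29584636
Linden School District: $100,830.188 × 0.0174 = $1,754.4452712
Millbrook Township: $100,830.188 × 0.00155 = $156.2867914
City of Kemper: $100,830.188 × 0.0083 = $836.8905604
Total = $3,147.91846936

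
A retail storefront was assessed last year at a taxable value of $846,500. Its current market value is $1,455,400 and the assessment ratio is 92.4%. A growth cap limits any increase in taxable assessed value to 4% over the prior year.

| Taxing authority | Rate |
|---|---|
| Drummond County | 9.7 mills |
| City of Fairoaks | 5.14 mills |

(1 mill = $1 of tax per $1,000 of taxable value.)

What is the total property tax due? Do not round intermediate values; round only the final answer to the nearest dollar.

$13,065

Uncapped assessed value = $1,455,400 × 0.924 = $1,344,789.6
Cap limit = $846,500 × 1.04 = $880,360
Taxable assessed value = min($1,344,789.6, $880,360) = $880,360 (cap binds)
Drummond County: $880,360 × 0.0097 = $8,539.492
City of Fairoaks: $880,360 × 0.00514 = $4,525.0504
Total = $13,064.5424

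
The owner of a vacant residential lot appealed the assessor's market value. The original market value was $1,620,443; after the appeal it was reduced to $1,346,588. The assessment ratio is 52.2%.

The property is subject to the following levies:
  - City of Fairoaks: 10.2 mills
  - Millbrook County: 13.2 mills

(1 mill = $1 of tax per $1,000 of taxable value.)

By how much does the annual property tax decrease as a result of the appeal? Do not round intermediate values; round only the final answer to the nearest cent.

$3,345.08

Old assessed value = $1,620,443 × 0.522 = $845,871.246
New assessed value = $1,346,588 × 0.522 = $702,918.936
Combined rate = 0.0102 + 0.0132 = 0.0234
Old tax = $845,871.246 × 0.0234 = $19,793.3871564
New tax = $702,918.936 × 0.0234 = $16,448.3031024
Reduction = $19,793.3871564 − $16,448.3031024 = $3,345.084054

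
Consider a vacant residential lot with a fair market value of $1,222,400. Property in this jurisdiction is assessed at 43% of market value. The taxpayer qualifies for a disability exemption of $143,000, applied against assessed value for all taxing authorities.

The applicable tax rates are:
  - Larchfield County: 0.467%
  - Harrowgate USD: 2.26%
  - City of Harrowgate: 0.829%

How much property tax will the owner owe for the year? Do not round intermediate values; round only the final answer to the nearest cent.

Assessed value = $1,222,400 × 0.43 = $525,632
Taxable value = $525,632 − $143,000 = $382,632
Larchfield County: $382,632 × 0.00467 = $1,786.89144
Harrowgate USD: $382,632 × 0.0226 = $8,647.4832
City of Harrowgate: $382,632 × 0.00829 = $3,172.01928
Total = $1,786.89144 + $8,647.4832 + $3,172.01928 = $13,606.39392

$13,606.39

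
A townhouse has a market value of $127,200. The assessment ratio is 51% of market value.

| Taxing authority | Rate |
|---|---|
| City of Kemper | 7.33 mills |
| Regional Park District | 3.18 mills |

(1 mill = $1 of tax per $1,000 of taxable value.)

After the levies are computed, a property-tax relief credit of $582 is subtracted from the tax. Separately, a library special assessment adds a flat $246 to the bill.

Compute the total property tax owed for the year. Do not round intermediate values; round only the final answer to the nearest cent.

Assessed value = $127,200 × 0.51 = $64,872
City of Kemper: $64,872 × 0.00733 = $475.51176
Regional Park District: $64,872 × 0.00318 = $206.29296
Levies subtotal = $681.80472
After credit = $681.80472 − $582 = $99.80472
Total = $99.80472 + $246 = $345.80472

$345.80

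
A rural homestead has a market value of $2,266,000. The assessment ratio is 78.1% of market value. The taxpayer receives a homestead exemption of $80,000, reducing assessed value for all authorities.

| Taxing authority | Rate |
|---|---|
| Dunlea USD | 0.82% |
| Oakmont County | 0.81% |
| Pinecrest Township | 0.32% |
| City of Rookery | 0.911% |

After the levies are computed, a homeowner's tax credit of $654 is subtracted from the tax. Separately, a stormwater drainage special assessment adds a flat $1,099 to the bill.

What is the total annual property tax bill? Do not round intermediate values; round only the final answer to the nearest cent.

Assessed value = $2,266,000 × 0.781 = $1,769,746
Taxable value = $1,769,746 − $80,000 = $1,689,746
Dunlea USD: $1,689,746 × 0.0082 = $13,855.9172
Oakmont County: $1,689,746 × 0.0081 = $13,686.9426
Pinecrest Township: $1,689,746 × 0.0032 = $5,407.1872
City of Rookery: $1,689,746 × 0.00911 = $15,393.58606
Levies subtotal = $48,343.63306
After credit = $48,343.63306 − $654 = $47,689.63306
Total = $47,689.63306 + $1,099 = $48,788.63306

$48,788.63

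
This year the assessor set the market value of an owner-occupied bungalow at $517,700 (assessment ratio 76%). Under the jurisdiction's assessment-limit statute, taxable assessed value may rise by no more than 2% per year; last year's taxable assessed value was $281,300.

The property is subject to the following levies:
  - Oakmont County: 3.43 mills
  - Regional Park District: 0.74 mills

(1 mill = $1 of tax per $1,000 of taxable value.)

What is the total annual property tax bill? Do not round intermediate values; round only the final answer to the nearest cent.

Uncapped assessed value = $517,700 × 0.76 = $393,452
Cap limit = $281,300 × 1.02 = $286,926
Taxable assessed value = min($393,452, $286,926) = $286,926 (cap binds)
Oakmont County: $286,926 × 0.00343 = $984.15618
Regional Park District: $286,926 × 0.00074 = $212.32524
Total = $1,196.48142

$1,196.48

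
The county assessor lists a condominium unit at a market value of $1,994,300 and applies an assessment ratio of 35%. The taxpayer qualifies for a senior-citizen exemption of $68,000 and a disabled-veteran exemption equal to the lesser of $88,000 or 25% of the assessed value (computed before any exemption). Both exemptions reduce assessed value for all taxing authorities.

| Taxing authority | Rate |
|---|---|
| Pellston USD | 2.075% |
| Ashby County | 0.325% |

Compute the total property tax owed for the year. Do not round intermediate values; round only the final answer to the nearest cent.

$13,008.12

Assessed value = $1,994,300 × 0.35 = $698,005
Disabled-veteran exemption = min($88,000, 25% × $698,005) = min($88,000, $174,501.25) = $88,000 (dollar cap binds)
Taxable value = $698,005 − $68,000 − $88,000 = $542,005
Pellston USD: $542,005 × 0.02075 = $11,246.60375
Ashby County: $542,005 × 0.00325 = $1,761.51625
Total = $13,008.12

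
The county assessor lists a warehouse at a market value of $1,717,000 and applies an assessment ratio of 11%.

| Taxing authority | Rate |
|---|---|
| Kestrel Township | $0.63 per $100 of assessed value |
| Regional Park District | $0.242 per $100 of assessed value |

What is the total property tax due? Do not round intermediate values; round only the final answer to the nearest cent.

Assessed value = $1,717,000 × 0.11 = $188,870
Kestrel Township: $188,870 × 0.0063 = $1,189.881
Regional Park District: $188,870 × 0.00242 = $457.0654
Total = $1,189.881 + $457.0654 = $1,646.9464

$1,646.95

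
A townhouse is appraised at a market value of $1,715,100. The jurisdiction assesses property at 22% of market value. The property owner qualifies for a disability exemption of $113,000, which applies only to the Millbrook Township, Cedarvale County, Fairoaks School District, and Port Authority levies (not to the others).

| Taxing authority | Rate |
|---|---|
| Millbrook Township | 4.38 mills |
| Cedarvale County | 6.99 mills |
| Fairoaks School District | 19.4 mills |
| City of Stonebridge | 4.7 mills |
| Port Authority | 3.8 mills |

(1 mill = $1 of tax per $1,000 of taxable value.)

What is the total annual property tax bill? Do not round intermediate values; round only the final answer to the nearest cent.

$10,911.02

Assessed value = $1,715,100 × 0.22 = $377,322
Millbrook Township: ($377,322 − $113,000) × 0.00438 = $264,322 × 0.00438 = $1,157.73036
Cedarvale County: ($377,322 − $113,000) × 0.00699 = $264,322 × 0.00699 = $1,847.61078
Fairoaks School District: ($377,322 − $113,000) × 0.0194 = $264,322 × 0.0194 = $5,127.8468
City of Stonebridge: $377,322 × 0.0047 = $1,773.4134
Port Authority: ($377,322 − $113,000) × 0.0038 = $264,322 × 0.0038 = $1,004.4236
Total = $10,911.02494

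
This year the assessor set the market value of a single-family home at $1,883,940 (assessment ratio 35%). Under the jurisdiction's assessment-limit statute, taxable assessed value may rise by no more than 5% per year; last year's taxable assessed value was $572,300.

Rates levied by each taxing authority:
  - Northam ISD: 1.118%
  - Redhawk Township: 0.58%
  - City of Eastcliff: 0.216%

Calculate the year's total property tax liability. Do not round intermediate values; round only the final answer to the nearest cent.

Uncapped assessed value = $1,883,940 × 0.35 = $659,379
Cap limit = $572,300 × 1.05 = $600,915
Taxable assessed value = min($659,379, $600,915) = $600,915 (cap binds)
Northam ISD: $600,915 × 0.01118 = $6,718.2297
Redhawk Township: $600,915 × 0.0058 = $3,485.307
City of Eastcliff: $600,915 × 0.00216 = $1,297.9764
Total = $11,501.5131

$11,501.51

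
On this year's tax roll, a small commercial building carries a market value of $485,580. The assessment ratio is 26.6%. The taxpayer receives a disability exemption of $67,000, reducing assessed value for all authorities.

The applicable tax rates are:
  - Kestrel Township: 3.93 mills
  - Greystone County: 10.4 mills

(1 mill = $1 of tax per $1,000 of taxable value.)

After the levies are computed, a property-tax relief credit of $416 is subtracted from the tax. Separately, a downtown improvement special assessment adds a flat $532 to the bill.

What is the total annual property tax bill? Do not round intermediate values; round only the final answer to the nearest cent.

Assessed value = $485,580 × 0.266 = $129,164.28
Taxable value = $129,164.28 − $67,000 = $62,164.28
Kestrel Township: $62,164.28 × 0.00393 = $244.3056204
Greystone County: $62,164.28 × 0.0104 = $646.508512
Levies subtotal = $890.8141324
After credit = $890.8141324 − $416 = $474.8141324
Total = $474.8141324 + $532 = $1,006.8141324

$1,006.81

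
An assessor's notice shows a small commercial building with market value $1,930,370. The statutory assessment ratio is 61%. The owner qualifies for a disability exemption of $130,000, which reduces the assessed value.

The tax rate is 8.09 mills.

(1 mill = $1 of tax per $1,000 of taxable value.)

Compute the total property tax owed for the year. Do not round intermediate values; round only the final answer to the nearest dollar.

Assessed value = $1,930,370 × 0.61 = $1,177,525.7
Taxable value = $1,177,525.7 − $130,000 = $1,047,525.7
Tax = $1,047,525.7 × 0.00809 = $8,474.482913

$8,474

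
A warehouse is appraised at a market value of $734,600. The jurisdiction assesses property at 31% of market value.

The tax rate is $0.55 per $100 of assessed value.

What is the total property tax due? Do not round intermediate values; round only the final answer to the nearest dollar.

Assessed value = $734,600 × 0.31 = $227,726
Tax = $227,726 × 0.0055 = $1,252.493

$1,252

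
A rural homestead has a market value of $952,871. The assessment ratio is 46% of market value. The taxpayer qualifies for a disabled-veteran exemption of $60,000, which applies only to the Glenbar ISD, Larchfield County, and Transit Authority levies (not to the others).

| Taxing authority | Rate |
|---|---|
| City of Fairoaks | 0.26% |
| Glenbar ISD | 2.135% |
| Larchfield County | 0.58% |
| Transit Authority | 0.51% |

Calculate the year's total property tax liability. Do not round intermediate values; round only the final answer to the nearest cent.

$13,340.48

Assessed value = $952,871 × 0.46 = $438,320.66
City of Fairoaks: $438,320.66 × 0.0026 = $1,139.633716
Glenbar ISD: ($438,320.66 − $60,000) × 0.02135 = $378,320.66 × 0.02135 = $8,077.146091
Larchfield County: ($438,320.66 − $60,000) × 0.0058 = $378,320.66 × 0.0058 = $2,194.259828
Transit Authority: ($438,320.66 − $60,000) × 0.0051 = $378,320.66 × 0.0051 = $1,929.435366
Total = $13,340.475001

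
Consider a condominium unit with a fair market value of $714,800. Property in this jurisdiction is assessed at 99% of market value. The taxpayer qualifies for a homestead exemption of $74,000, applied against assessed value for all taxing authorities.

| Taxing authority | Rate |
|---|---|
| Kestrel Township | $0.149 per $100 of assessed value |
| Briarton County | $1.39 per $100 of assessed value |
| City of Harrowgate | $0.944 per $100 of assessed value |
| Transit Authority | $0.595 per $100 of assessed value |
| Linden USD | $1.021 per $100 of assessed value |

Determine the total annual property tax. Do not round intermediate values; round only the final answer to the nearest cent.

Assessed value = $714,800 × 0.99 = $707,652
Taxable value = $707,652 − $74,000 = $633,652
Kestrel Township: $633,652 × 0.00149 = $944.14148
Briarton County: $633,652 × 0.0139 = $8,807.7628
City of Harrowgate: $633,652 × 0.00944 = $5,981.67488
Transit Authority: $633,652 × 0.00595 = $3,770.2294
Linden USD: $633,652 × 0.01021 = $6,469.58692
Total = $944.14148 + $8,807.7628 + $5,981.67488 + $3,770.2294 + $6,469.58692 = $25,973.39548

$25,973.40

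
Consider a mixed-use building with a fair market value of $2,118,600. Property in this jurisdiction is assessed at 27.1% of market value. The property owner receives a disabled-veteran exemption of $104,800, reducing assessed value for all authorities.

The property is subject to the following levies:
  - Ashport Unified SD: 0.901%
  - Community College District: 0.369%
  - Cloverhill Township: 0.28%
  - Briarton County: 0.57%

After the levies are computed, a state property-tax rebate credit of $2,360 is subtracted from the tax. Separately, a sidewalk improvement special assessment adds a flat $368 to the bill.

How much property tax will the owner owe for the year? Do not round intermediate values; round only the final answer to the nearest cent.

$7,958.02

Assessed value = $2,118,600 × 0.271 = $574,140.6
Taxable value = $574,140.6 − $104,800 = $469,340.6
Ashport Unified SD: $469,340.6 × 0.00901 = $4,228.758806
Community College District: $469,340.6 × 0.00369 = $1,731.866814
Cloverhill Township: $469,340.6 × 0.0028 = $1,314.15368
Briarton County: $469,340.6 × 0.0057 = $2,675.24142
Levies subtotal = $9,950.02072
After credit = $9,950.02072 − $2,360 = $7,590.02072
Total = $7,590.02072 + $368 = $7,958.02072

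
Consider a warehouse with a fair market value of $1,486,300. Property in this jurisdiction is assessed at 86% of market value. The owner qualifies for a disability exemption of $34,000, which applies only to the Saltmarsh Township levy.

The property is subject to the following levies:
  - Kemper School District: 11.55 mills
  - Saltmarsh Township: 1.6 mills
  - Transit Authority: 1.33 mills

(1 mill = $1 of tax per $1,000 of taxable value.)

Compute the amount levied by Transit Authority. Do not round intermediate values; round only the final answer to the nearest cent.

$1,700.03

Assessed value = $1,486,300 × 0.86 = $1,278,218
Transit Authority taxable value = $1,278,218 (exemption does not apply)
Transit Authority levy = $1,278,218 × 0.00133 = $1,700.02994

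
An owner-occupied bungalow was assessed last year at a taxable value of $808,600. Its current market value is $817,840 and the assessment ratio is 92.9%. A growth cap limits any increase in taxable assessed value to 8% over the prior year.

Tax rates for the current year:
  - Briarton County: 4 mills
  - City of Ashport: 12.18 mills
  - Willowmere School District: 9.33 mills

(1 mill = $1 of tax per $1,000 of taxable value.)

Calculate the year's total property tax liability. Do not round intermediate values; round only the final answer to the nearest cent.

Uncapped assessed value = $817,840 × 0.929 = $759,773.36
Cap limit = $808,600 × 1.08 = $873,288
Taxable assessed value = min($759,773.36, $873,288) = $759,773.36 (cap does not bind)
Briarton County: $759,773.36 × 0.004 = $3,039.09344
City of Ashport: $759,773.36 × 0.01218 = $9,254.0395248
Willowmere School District: $759,773.36 × 0.00933 = $7,088.6854488
Total = $19,381.8184136

$19,381.82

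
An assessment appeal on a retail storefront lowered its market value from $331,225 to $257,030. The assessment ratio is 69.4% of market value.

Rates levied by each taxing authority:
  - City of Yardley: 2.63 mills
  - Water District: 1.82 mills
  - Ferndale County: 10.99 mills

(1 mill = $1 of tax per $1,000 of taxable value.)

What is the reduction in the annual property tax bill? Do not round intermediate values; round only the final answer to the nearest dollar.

Old assessed value = $331,225 × 0.694 = $229,870.15
New assessed value = $257,030 × 0.694 = $178,378.82
Combined rate = 0.00263 + 0.00182 + 0.01099 = 0.01544
Old tax = $229,870.15 × 0.01544 = $3,549.195116
New tax = $178,378.82 × 0.01544 = $2,754.1689808
Reduction = $3,549.195116 − $2,754.1689808 = $795.0261352

$795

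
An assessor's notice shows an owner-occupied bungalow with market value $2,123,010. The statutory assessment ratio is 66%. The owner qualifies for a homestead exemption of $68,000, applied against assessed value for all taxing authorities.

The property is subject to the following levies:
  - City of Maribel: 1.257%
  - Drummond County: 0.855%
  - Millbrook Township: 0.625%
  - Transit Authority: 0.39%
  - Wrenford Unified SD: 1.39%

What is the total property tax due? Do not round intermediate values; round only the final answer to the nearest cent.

$60,220.04

Assessed value = $2,123,010 × 0.66 = $1,401,186.6
Taxable value = $1,401,186.6 − $68,000 = $1,333,186.6
City of Maribel: $1,333,186.6 × 0.01257 = $16,758.155562
Drummond County: $1,333,186.6 × 0.00855 = $11,398.74543
Millbrook Township: $1,333,186.6 × 0.00625 = $8,332.41625
Transit Authority: $1,333,186.6 × 0.0039 = $5,199.42774
Wrenford Unified SD: $1,333,186.6 × 0.0139 = $18,531.29374
Total = $16,758.155562 + $11,398.74543 + $8,332.41625 + $5,199.42774 + $18,531.29374 = $60,220.038722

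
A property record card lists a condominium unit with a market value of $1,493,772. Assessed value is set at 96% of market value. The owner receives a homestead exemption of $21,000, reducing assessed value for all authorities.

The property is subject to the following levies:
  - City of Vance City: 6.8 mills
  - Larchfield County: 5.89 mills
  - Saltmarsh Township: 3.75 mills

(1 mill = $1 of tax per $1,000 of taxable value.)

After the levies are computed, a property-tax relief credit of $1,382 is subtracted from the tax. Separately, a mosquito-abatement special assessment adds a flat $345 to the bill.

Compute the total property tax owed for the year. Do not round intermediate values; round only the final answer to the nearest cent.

Assessed value = $1,493,772 × 0.96 = $1,434,021.12
Taxable value = $1,434,021.12 − $21,000 = $1,413,021.12
City of Vance City: $1,413,021.12 × 0.0068 = $9,608.543616
Larchfield County: $1,413,021.12 × 0.00589 = $8,322.6943968
Saltmarsh Township: $1,413,021.12 × 0.00375 = $5,298.8292
Levies subtotal = $23,230.0672128
After credit = $23,230.0672128 − $1,382 = $21,848.0672128
Total = $21,848.0672128 + $345 = $22,193.0672128

$22,193.07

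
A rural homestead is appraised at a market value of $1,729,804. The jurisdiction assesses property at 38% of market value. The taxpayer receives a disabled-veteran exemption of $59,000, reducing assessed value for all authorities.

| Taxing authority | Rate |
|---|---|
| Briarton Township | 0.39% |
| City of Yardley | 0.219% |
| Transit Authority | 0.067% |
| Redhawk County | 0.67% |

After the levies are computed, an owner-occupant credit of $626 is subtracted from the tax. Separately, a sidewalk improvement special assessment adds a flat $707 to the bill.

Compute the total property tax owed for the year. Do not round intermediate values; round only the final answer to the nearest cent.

Assessed value = $1,729,804 × 0.38 = $657,325.52
Taxable value = $657,325.52 − $59,000 = $598,325.52
Briarton Township: $598,325.52 × 0.0039 = $2,333.469528
City of Yardley: $598,325.52 × 0.00219 = $1,310.3328888
Transit Authority: $598,325.52 × 0.00067 = $400.8780984
Redhawk County: $598,325.52 × 0.0067 = $4,008.780984
Levies subtotal = $8,053.4614992
After credit = $8,053.4614992 − $626 = $7,427.4614992
Total = $7,427.4614992 + $707 = $8,134.4614992

$8,134.46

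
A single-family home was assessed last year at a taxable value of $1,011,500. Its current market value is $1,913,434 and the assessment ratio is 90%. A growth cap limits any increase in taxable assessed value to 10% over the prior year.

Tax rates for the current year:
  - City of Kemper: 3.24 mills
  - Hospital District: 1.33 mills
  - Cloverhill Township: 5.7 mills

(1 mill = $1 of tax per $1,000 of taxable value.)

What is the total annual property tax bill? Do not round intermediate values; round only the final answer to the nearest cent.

Uncapped assessed value = $1,913,434 × 0.9 = $1,722,090.6
Cap limit = $1,011,500 × 1.1 = $1,112,650
Taxable assessed value = min($1,722,090.6, $1,112,650) = $1,112,650 (cap binds)
City of Kemper: $1,112,650 × 0.00324 = $3,604.986
Hospital District: $1,112,650 × 0.00133 = $1,479.8245
Cloverhill Township: $1,112,650 × 0.0057 = $6,342.105
Total = $11,426.9155

$11,426.92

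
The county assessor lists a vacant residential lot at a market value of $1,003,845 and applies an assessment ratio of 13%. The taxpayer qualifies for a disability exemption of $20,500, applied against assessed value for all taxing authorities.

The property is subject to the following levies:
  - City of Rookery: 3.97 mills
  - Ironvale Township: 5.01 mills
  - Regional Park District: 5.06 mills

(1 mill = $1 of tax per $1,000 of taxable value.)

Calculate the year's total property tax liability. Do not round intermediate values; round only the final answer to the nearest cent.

$1,544.40

Assessed value = $1,003,845 × 0.13 = $130,499.85
Taxable value = $130,499.85 − $20,500 = $109,999.85
City of Rookery: $109,999.85 × 0.00397 = $436.6994045
Ironvale Township: $109,999.85 × 0.00501 = $551.0992485
Regional Park District: $109,999.85 × 0.00506 = $556.599241
Total = $436.6994045 + $551.0992485 + $556.599241 = $1,544.397894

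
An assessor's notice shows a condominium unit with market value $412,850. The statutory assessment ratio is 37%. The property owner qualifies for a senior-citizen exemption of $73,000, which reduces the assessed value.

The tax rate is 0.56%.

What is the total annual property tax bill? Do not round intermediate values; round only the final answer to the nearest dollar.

$447

Assessed value = $412,850 × 0.37 = $152,754.5
Taxable value = $152,754.5 − $73,000 = $79,754.5
Tax = $79,754.5 × 0.0056 = $446.6252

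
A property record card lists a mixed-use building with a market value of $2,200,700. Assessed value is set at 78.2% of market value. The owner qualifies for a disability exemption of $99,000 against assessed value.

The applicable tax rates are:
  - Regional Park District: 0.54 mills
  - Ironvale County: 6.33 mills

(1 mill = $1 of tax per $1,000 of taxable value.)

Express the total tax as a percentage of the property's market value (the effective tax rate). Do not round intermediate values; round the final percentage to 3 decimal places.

0.506%

Assessed value = $2,200,700 × 0.782 = $1,720,947.4
Taxable value = $1,720,947.4 − $99,000 = $1,621,947.4
Regional Park District: $1,621,947.4 × 0.00054 = $875.851596
Ironvale County: $1,621,947.4 × 0.00633 = $10,266.927042
Total tax = $11,142.778638
Effective rate = $11,142.778638 ÷ $2,200,700 = 0.506% of market value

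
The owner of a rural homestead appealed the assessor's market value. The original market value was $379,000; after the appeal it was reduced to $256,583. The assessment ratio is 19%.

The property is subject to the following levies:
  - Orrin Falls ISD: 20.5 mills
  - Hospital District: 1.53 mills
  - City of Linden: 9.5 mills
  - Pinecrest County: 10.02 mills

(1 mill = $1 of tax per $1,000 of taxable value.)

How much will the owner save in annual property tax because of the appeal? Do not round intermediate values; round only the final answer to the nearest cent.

Old assessed value = $379,000 × 0.19 = $72,010
New assessed value = $256,583 × 0.19 = $48,750.77
Combined rate = 0.0205 + 0.00153 + 0.0095 + 0.01002 = 0.04155
Old tax = $72,010 × 0.04155 = $2,992.0155
New tax = $48,750.77 × 0.04155 = $2,025.5944935
Reduction = $2,992.0155 − $2,025.5944935 = $966.4210065

$966.42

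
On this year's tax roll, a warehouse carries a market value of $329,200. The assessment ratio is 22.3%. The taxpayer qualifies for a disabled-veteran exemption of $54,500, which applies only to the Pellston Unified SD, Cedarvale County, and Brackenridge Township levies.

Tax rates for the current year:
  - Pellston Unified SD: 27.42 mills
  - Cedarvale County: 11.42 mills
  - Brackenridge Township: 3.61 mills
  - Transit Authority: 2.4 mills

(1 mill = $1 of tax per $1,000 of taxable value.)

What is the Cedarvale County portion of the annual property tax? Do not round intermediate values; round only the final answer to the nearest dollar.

$216

Assessed value = $329,200 × 0.223 = $73,411.6
Cedarvale County taxable value = $73,411.6 − $54,500 = $18,911.6
Cedarvale County levy = $18,911.6 × 0.01142 = $215.970472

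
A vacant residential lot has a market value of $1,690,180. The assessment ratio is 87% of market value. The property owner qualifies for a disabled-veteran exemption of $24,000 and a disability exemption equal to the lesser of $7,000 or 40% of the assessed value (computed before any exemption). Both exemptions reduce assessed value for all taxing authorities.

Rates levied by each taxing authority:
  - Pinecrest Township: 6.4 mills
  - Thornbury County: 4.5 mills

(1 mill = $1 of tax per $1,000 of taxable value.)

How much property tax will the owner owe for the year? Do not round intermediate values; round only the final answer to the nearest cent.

Assessed value = $1,690,180 × 0.87 = $1,470,456.6
Disability exemption = min($7,000, 40% × $1,470,456.6) = min($7,000, $588,182.64) = $7,000 (dollar cap binds)
Taxable value = $1,470,456.6 − $24,000 − $7,000 = $1,439,456.6
Pinecrest Township: $1,439,456.6 × 0.0064 = $9,212.52224
Thornbury County: $1,439,456.6 × 0.0045 = $6,477.5547
Total = $15,690.07694

$15,690.08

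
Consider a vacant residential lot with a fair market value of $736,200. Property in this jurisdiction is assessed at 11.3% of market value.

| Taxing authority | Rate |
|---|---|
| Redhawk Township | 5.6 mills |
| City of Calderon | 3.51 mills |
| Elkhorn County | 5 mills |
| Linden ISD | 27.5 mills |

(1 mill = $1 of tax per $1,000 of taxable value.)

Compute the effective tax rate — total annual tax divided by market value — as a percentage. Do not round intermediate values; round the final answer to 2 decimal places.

0.47%

Assessed value = $736,200 × 0.113 = $83,190.6
Redhawk Township: $83,190.6 × 0.0056 = $465.86736
City of Calderon: $83,190.6 × 0.00351 = $291.999006
Elkhorn County: $83,190.6 × 0.005 = $415.953
Linden ISD: $83,190.6 × 0.0275 = $2,287.7415
Total tax = $3,461.560866
Effective rate = $3,461.560866 ÷ $736,200 = 0.47% of market value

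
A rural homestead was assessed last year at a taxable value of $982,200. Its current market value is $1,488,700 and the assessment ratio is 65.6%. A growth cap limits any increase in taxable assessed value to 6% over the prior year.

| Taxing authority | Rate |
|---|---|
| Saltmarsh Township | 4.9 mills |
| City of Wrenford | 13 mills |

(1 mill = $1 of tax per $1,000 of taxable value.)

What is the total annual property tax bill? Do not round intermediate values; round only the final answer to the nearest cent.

Uncapped assessed value = $1,488,700 × 0.656 = $976,587.2
Cap limit = $982,200 × 1.06 = $1,041,132
Taxable assessed value = min($976,587.2, $1,041,132) = $976,587.2 (cap does not bind)
Saltmarsh Township: $976,587.2 × 0.0049 = $4,785.27728
City of Wrenford: $976,587.2 × 0.013 = $12,695.6336
Total = $17,480.91088

$17,480.91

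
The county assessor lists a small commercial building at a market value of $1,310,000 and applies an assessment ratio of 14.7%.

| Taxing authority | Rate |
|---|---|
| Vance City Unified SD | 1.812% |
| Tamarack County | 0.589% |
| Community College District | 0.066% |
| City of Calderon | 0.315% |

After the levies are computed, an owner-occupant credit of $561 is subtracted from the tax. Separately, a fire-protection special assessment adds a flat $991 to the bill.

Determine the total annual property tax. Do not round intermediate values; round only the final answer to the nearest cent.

$5,787.30

Assessed value = $1,310,000 × 0.147 = $192,570
Vance City Unified SD: $192,570 × 0.01812 = $3,489.3684
Tamarack County: $192,570 × 0.00589 = $1,134.2373
Community College District: $192,570 × 0.00066 = $127.0962
City of Calderon: $192,570 × 0.00315 = $606.5955
Levies subtotal = $5,357.2974
After credit = $5,357.2974 − $561 = $4,796.2974
Total = $4,796.2974 + $991 = $5,787.2974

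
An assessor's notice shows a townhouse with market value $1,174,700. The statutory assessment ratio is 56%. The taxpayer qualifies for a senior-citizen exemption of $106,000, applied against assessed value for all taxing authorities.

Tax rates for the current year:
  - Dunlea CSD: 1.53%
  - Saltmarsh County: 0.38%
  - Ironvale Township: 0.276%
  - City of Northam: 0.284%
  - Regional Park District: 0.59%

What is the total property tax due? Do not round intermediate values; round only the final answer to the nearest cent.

$16,886.06

Assessed value = $1,174,700 × 0.56 = $657,832
Taxable value = $657,832 − $106,000 = $551,832
Dunlea CSD: $551,832 × 0.0153 = $8,443.0296
Saltmarsh County: $551,832 × 0.0038 = $2,096.9616
Ironvale Township: $551,832 × 0.00276 = $1,523.05632
City of Northam: $551,832 × 0.00284 = $1,567.20288
Regional Park District: $551,832 × 0.0059 = $3,255.8088
Total = $8,443.0296 + $2,096.9616 + $1,523.05632 + $1,567.20288 + $3,255.8088 = $16,886.0592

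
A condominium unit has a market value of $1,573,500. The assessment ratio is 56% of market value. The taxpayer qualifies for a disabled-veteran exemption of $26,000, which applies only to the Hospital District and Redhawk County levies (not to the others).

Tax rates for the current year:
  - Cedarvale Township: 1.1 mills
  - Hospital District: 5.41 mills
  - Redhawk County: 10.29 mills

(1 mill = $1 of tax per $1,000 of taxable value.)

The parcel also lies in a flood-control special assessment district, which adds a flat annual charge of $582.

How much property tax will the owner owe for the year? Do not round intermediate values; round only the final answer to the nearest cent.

$14,977.29

Assessed value = $1,573,500 × 0.56 = $881,160
Cedarvale Township: $881,160 × 0.0011 = $969.276
Hospital District: ($881,160 − $26,000) × 0.00541 = $855,160 × 0.00541 = $4,626.4156
Redhawk County: ($881,160 − $26,000) × 0.01029 = $855,160 × 0.01029 = $8,799.5964
Levies subtotal = $14,395.288
Total = $14,395.288 + $582 = $14,977.288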